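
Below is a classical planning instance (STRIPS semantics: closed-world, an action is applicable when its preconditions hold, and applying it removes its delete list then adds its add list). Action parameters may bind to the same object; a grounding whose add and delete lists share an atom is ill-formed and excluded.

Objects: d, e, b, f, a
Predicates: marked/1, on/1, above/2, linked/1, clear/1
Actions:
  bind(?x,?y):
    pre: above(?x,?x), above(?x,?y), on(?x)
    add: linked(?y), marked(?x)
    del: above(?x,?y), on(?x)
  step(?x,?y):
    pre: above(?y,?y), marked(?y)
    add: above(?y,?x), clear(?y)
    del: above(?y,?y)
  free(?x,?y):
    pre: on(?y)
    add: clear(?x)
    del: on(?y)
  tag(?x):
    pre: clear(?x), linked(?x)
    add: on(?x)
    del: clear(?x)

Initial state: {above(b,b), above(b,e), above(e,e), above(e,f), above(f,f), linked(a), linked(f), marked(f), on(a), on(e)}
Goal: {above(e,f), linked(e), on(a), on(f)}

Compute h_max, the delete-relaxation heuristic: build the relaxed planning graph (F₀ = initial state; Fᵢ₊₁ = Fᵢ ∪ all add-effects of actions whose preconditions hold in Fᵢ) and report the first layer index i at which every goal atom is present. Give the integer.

2

F0 = init (10 atoms)
F1 = F0 ∪ {above(f,a), above(f,b), above(f,d), above(f,e), clear(a), clear(b), clear(d), clear(e), clear(f), linked(e), marked(e)}  (21 atoms)
F2 = F1 ∪ {above(e,a), above(e,b), above(e,d), on(f)}  (25 atoms)
goal ⊆ F2  ⇒  h_max = 2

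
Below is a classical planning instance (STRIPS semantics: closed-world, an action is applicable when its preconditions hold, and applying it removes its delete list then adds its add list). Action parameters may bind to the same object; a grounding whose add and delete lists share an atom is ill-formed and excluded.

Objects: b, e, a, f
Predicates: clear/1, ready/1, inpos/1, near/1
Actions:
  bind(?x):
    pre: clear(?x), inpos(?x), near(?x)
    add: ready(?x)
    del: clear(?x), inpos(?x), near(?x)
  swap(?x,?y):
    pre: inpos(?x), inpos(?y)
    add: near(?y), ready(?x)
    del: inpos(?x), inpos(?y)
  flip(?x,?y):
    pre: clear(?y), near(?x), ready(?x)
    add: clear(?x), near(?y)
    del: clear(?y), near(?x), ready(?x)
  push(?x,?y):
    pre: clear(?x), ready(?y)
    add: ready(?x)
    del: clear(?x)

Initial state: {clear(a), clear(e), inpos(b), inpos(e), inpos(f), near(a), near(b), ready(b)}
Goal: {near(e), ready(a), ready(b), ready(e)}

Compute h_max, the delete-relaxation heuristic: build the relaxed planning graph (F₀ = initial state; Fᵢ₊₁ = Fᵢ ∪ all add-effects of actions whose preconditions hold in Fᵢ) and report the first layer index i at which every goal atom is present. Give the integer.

F0 = init (8 atoms)
F1 = F0 ∪ {clear(b), near(e), near(f), ready(a), ready(e), ready(f)}  (14 atoms)
goal ⊆ F1  ⇒  h_max = 1

1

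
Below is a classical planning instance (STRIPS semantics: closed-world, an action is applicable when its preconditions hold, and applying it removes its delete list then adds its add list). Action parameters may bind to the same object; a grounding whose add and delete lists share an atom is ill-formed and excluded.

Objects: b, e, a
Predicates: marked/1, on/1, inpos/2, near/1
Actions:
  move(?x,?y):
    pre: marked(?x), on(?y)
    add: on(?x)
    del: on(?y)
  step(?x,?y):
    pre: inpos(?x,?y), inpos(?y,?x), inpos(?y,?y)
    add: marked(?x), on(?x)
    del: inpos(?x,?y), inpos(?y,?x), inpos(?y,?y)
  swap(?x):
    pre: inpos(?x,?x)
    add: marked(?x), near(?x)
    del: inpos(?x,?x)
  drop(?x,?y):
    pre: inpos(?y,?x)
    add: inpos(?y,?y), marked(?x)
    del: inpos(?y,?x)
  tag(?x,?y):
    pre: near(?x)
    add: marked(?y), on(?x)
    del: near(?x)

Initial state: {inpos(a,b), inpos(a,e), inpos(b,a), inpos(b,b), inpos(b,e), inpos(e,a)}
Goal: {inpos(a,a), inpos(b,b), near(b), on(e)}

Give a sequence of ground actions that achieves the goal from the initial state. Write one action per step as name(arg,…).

swap(b); drop(b,a); drop(e,b); drop(a,e); step(e,e)

1. swap(b)  →  {inpos(a,b), inpos(a,e), inpos(b,a), inpos(b,e), inpos(e,a), marked(b), near(b)}
2. drop(b,a)  →  {inpos(a,a), inpos(a,e), inpos(b,a), inpos(b,e), inpos(e,a), marked(b), near(b)}
3. drop(e,b)  →  {inpos(a,a), inpos(a,e), inpos(b,a), inpos(b,b), inpos(e,a), marked(b), marked(e), near(b)}
4. drop(a,e)  →  {inpos(a,a), inpos(a,e), inpos(b,a), inpos(b,b), inpos(e,e), marked(a), marked(b), marked(e), near(b)}
5. step(e,e)  →  {inpos(a,a), inpos(a,e), inpos(b,a), inpos(b,b), marked(a), marked(b), marked(e), near(b), on(e)}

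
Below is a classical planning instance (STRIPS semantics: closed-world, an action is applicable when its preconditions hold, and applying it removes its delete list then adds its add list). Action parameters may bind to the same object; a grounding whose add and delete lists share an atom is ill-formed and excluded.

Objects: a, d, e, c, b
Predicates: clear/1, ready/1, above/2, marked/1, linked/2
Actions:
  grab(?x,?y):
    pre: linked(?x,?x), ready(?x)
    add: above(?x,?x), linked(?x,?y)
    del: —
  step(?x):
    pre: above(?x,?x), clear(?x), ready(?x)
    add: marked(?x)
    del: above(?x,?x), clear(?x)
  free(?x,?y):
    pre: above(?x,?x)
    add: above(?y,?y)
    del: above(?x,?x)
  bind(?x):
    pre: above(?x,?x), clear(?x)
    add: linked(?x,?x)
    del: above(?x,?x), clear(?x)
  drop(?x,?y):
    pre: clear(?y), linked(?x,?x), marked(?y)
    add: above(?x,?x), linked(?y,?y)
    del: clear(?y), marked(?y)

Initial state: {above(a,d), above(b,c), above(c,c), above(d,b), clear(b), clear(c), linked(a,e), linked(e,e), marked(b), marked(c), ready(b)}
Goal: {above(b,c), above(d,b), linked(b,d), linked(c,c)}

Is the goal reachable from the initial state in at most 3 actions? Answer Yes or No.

Yes

1. bind(c)  →  {above(a,d), above(b,c), above(d,b), clear(b), linked(a,e), linked(c,c), linked(e,e), marked(b), marked(c), ready(b)}
2. drop(e,b)  →  {above(a,d), above(b,c), above(d,b), above(e,e), linked(a,e), linked(b,b), linked(c,c), linked(e,e), marked(c), ready(b)}
3. grab(b,d)  →  {above(a,d), above(b,b), above(b,c), above(d,b), above(e,e), linked(a,e), linked(b,b), linked(b,d), linked(c,c), linked(e,e), marked(c), ready(b)}
optimal plan length = 3; 3 ≤ 3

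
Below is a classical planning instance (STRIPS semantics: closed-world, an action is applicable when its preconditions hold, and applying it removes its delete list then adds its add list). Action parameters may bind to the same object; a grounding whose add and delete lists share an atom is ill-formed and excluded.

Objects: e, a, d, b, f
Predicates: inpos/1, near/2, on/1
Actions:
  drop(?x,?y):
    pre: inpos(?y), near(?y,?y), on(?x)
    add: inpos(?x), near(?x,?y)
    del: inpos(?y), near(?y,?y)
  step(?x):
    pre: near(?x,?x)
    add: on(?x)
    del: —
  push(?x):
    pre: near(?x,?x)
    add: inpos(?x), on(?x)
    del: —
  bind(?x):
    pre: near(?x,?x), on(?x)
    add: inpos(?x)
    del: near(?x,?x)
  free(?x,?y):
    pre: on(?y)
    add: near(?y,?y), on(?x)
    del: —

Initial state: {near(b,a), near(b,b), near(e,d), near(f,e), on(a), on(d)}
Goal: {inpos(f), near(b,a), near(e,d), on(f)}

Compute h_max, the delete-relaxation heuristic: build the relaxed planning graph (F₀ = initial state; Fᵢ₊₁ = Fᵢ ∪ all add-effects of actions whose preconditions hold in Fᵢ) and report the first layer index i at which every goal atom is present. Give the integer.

F0 = init (6 atoms)
F1 = F0 ∪ {inpos(b), near(a,a), near(d,d), on(b), on(e), on(f)}  (12 atoms)
F2 = F1 ∪ {inpos(a), inpos(d), inpos(e), inpos(f), near(a,b), near(d,b), near(e,b), near(e,e), near(f,b), near(f,f)}  (22 atoms)
goal ⊆ F2  ⇒  h_max = 2

2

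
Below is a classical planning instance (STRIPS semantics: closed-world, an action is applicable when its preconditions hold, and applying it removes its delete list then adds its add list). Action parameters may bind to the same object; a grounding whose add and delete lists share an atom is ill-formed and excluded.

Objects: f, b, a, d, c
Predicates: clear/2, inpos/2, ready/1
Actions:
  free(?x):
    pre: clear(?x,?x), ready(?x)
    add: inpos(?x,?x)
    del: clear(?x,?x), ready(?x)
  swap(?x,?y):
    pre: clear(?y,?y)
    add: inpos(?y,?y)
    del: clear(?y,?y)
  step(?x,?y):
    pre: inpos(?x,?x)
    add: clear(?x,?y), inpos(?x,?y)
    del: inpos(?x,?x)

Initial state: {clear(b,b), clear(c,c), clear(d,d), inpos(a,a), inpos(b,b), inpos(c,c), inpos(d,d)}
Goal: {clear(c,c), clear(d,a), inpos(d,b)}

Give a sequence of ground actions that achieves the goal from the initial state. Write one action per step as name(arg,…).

step(d,b); swap(f,d); step(d,a)

1. step(d,b)  →  {clear(b,b), clear(c,c), clear(d,b), clear(d,d), inpos(a,a), inpos(b,b), inpos(c,c), inpos(d,b)}
2. swap(f,d)  →  {clear(b,b), clear(c,c), clear(d,b), inpos(a,a), inpos(b,b), inpos(c,c), inpos(d,b), inpos(d,d)}
3. step(d,a)  →  {clear(b,b), clear(c,c), clear(d,a), clear(d,b), inpos(a,a), inpos(b,b), inpos(c,c), inpos(d,a), inpos(d,b)}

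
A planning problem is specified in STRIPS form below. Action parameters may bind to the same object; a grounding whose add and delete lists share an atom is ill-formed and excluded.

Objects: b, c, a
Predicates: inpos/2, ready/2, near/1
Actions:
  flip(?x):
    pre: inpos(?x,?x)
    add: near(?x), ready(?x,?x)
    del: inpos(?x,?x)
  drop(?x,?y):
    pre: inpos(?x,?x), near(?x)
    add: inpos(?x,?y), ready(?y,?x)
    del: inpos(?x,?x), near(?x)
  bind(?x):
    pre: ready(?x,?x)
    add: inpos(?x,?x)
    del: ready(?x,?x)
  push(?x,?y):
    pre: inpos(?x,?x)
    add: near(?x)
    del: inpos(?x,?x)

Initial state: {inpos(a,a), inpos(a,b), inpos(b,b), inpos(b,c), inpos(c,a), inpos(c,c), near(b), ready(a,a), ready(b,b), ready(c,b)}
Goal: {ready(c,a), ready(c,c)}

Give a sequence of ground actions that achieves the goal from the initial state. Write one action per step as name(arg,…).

1. flip(c)  →  {inpos(a,a), inpos(a,b), inpos(b,b), inpos(b,c), inpos(c,a), near(b), near(c), ready(a,a), ready(b,b), ready(c,b), ready(c,c)}
2. flip(a)  →  {inpos(a,b), inpos(b,b), inpos(b,c), inpos(c,a), near(a), near(b), near(c), ready(a,a), ready(b,b), ready(c,b), ready(c,c)}
3. bind(a)  →  {inpos(a,a), inpos(a,b), inpos(b,b), inpos(b,c), inpos(c,a), near(a), near(b), near(c), ready(b,b), ready(c,b), ready(c,c)}
4. drop(a,c)  →  {inpos(a,b), inpos(a,c), inpos(b,b), inpos(b,c), inpos(c,a), near(b), near(c), ready(b,b), ready(c,a), ready(c,b), ready(c,c)}

flip(c); flip(a); bind(a); drop(a,c)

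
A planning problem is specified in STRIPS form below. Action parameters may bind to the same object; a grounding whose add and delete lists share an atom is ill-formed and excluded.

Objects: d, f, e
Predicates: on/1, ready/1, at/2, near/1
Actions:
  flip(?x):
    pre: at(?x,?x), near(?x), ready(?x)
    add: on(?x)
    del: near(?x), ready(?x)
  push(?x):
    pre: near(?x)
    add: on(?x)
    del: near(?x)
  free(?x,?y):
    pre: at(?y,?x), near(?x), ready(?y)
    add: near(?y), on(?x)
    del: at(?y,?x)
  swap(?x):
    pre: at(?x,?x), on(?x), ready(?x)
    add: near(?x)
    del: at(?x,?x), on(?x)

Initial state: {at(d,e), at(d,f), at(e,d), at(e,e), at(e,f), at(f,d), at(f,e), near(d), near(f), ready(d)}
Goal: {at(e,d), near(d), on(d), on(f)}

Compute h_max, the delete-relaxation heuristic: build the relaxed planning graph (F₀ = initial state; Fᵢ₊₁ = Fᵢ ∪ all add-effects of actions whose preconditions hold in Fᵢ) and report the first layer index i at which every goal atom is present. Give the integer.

1

F0 = init (10 atoms)
F1 = F0 ∪ {on(d), on(f)}  (12 atoms)
goal ⊆ F1  ⇒  h_max = 1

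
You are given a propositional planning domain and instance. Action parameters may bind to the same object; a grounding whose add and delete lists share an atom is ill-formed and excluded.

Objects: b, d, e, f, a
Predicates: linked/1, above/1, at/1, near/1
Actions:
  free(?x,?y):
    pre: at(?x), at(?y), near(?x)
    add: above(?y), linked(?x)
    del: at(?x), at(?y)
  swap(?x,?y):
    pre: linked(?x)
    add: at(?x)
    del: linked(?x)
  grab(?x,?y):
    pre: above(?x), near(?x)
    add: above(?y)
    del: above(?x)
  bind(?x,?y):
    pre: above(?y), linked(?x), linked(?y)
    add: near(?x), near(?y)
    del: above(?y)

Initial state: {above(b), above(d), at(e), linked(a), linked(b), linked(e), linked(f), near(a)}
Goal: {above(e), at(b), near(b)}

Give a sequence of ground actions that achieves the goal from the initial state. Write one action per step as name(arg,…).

1. bind(e,b)  →  {above(d), at(e), linked(a), linked(b), linked(e), linked(f), near(a), near(b), near(e)}
2. free(e,e)  →  {above(d), above(e), linked(a), linked(b), linked(e), linked(f), near(a), near(b), near(e)}
3. swap(b,b)  →  {above(d), above(e), at(b), linked(a), linked(e), linked(f), near(a), near(b), near(e)}

bind(e,b); free(e,e); swap(b,b)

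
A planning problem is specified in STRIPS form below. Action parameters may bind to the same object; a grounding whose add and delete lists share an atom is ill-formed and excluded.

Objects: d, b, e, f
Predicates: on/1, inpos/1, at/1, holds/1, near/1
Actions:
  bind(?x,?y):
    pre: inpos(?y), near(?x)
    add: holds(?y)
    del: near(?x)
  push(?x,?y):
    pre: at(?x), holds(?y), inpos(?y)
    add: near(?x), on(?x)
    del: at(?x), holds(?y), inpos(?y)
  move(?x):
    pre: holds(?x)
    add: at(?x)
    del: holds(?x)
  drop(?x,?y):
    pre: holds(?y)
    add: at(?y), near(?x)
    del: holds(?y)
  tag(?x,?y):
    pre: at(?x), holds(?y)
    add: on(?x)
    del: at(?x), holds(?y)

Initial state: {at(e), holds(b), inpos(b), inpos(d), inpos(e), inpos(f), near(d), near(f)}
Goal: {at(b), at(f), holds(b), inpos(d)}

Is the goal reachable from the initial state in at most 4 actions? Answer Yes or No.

Yes

1. bind(d,f)  →  {at(e), holds(b), holds(f), inpos(b), inpos(d), inpos(e), inpos(f), near(f)}
2. move(b)  →  {at(b), at(e), holds(f), inpos(b), inpos(d), inpos(e), inpos(f), near(f)}
3. bind(f,b)  →  {at(b), at(e), holds(b), holds(f), inpos(b), inpos(d), inpos(e), inpos(f)}
4. move(f)  →  {at(b), at(e), at(f), holds(b), inpos(b), inpos(d), inpos(e), inpos(f)}
optimal plan length = 4; 4 ≤ 4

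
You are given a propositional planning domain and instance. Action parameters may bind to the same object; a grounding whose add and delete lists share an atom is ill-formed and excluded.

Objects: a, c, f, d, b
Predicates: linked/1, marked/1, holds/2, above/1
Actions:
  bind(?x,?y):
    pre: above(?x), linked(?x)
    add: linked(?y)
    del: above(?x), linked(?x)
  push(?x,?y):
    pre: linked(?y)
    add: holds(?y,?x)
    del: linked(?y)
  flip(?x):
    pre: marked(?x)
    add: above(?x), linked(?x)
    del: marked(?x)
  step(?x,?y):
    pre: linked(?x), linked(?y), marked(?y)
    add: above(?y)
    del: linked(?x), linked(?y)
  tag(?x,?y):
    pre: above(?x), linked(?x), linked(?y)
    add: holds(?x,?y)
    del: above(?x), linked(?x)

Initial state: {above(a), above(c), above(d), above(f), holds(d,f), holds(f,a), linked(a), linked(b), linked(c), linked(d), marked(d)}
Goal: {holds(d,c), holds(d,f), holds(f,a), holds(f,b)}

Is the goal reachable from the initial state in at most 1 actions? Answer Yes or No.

No

1. bind(a,f)  →  {above(c), above(d), above(f), holds(d,f), holds(f,a), linked(b), linked(c), linked(d), linked(f), marked(d)}
2. push(c,d)  →  {above(c), above(d), above(f), holds(d,c), holds(d,f), holds(f,a), linked(b), linked(c), linked(f), marked(d)}
3. push(b,f)  →  {above(c), above(d), above(f), holds(d,c), holds(d,f), holds(f,a), holds(f,b), linked(b), linked(c), marked(d)}
optimal plan length = 3; 3 > 1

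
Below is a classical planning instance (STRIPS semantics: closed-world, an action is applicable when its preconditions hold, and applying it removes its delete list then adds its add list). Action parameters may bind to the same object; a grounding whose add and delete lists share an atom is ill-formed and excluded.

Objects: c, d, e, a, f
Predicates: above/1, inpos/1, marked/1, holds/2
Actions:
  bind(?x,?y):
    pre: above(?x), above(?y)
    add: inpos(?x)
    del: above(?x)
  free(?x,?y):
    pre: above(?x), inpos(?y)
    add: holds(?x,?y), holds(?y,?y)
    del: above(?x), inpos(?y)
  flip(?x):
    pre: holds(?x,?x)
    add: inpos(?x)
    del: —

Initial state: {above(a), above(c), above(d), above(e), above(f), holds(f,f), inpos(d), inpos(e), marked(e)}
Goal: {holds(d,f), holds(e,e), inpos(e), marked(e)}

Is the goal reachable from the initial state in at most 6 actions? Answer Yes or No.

Yes

1. bind(f,c)  →  {above(a), above(c), above(d), above(e), holds(f,f), inpos(d), inpos(e), inpos(f), marked(e)}
2. free(c,e)  →  {above(a), above(d), above(e), holds(c,e), holds(e,e), holds(f,f), inpos(d), inpos(f), marked(e)}
3. bind(e,d)  →  {above(a), above(d), holds(c,e), holds(e,e), holds(f,f), inpos(d), inpos(e), inpos(f), marked(e)}
4. free(d,f)  →  {above(a), holds(c,e), holds(d,f), holds(e,e), holds(f,f), inpos(d), inpos(e), marked(e)}
optimal plan length = 4; 4 ≤ 6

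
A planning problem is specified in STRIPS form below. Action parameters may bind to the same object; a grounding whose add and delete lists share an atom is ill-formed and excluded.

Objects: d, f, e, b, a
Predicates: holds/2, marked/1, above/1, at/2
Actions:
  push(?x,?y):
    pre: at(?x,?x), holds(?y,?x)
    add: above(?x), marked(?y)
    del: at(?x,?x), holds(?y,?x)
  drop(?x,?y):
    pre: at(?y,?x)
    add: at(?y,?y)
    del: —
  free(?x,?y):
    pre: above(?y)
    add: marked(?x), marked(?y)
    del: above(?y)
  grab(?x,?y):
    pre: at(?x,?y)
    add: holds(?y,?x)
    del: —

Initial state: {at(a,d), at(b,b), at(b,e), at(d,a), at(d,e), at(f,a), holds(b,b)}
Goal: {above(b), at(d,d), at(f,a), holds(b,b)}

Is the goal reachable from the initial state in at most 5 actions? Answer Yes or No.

1. drop(e,d)  →  {at(a,d), at(b,b), at(b,e), at(d,a), at(d,d), at(d,e), at(f,a), holds(b,b)}
2. grab(b,e)  →  {at(a,d), at(b,b), at(b,e), at(d,a), at(d,d), at(d,e), at(f,a), holds(b,b), holds(e,b)}
3. push(b,e)  →  {above(b), at(a,d), at(b,e), at(d,a), at(d,d), at(d,e), at(f,a), holds(b,b), marked(e)}
optimal plan length = 3; 3 ≤ 5

Yes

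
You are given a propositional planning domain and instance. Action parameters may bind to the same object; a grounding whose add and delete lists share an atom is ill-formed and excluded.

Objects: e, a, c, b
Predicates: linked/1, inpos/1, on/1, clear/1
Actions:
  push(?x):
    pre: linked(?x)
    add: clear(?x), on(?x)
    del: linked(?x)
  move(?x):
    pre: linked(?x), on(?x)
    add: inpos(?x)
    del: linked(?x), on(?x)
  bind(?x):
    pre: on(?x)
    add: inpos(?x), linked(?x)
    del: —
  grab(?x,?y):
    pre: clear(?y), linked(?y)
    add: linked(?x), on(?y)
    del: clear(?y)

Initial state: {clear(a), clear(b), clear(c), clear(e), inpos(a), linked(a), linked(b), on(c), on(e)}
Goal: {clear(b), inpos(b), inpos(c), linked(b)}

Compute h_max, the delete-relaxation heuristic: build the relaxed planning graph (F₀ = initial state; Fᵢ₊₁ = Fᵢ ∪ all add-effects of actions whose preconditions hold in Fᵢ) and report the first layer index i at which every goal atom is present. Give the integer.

2

F0 = init (9 atoms)
F1 = F0 ∪ {inpos(c), inpos(e), linked(c), linked(e), on(a), on(b)}  (15 atoms)
F2 = F1 ∪ {inpos(b)}  (16 atoms)
goal ⊆ F2  ⇒  h_max = 2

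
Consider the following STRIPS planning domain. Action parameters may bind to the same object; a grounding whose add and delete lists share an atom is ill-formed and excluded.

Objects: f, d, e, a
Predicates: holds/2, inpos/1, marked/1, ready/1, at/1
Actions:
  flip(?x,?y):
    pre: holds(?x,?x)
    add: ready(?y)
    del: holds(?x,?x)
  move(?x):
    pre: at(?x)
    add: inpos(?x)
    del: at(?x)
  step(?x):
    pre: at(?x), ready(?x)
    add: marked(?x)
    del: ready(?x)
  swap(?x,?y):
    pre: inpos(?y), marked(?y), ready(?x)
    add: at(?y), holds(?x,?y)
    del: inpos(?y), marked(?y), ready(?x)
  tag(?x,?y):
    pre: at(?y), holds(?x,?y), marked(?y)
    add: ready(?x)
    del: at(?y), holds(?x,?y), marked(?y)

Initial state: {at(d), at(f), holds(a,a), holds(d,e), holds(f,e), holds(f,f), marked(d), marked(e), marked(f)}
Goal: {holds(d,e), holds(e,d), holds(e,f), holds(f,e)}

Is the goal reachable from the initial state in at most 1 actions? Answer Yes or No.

1. flip(f,e)  →  {at(d), at(f), holds(a,a), holds(d,e), holds(f,e), marked(d), marked(e), marked(f), ready(e)}
2. move(f)  →  {at(d), holds(a,a), holds(d,e), holds(f,e), inpos(f), marked(d), marked(e), marked(f), ready(e)}
3. move(d)  →  {holds(a,a), holds(d,e), holds(f,e), inpos(d), inpos(f), marked(d), marked(e), marked(f), ready(e)}
4. swap(e,f)  →  {at(f), holds(a,a), holds(d,e), holds(e,f), holds(f,e), inpos(d), marked(d), marked(e)}
5. flip(a,e)  →  {at(f), holds(d,e), holds(e,f), holds(f,e), inpos(d), marked(d), marked(e), ready(e)}
6. swap(e,d)  →  {at(d), at(f), holds(d,e), holds(e,d), holds(e,f), holds(f,e), marked(e)}
optimal plan length = 6; 6 > 1

No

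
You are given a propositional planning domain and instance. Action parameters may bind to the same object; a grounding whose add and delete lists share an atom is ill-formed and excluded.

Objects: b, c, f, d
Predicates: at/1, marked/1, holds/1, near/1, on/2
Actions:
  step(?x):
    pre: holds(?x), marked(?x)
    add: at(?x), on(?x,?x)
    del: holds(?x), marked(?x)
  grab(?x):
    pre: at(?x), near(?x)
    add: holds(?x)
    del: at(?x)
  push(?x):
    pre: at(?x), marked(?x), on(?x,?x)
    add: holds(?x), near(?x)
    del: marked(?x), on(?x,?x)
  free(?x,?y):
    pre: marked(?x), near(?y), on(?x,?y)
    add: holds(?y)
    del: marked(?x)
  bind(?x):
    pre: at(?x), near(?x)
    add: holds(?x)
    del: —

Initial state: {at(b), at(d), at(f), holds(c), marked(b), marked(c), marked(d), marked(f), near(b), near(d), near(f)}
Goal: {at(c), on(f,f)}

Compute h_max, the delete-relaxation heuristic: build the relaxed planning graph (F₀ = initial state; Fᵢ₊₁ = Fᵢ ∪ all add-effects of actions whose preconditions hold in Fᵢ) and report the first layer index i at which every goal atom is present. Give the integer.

2

F0 = init (11 atoms)
F1 = F0 ∪ {at(c), holds(b), holds(d), holds(f), on(c,c)}  (16 atoms)
F2 = F1 ∪ {near(c), on(b,b), on(d,d), on(f,f)}  (20 atoms)
goal ⊆ F2  ⇒  h_max = 2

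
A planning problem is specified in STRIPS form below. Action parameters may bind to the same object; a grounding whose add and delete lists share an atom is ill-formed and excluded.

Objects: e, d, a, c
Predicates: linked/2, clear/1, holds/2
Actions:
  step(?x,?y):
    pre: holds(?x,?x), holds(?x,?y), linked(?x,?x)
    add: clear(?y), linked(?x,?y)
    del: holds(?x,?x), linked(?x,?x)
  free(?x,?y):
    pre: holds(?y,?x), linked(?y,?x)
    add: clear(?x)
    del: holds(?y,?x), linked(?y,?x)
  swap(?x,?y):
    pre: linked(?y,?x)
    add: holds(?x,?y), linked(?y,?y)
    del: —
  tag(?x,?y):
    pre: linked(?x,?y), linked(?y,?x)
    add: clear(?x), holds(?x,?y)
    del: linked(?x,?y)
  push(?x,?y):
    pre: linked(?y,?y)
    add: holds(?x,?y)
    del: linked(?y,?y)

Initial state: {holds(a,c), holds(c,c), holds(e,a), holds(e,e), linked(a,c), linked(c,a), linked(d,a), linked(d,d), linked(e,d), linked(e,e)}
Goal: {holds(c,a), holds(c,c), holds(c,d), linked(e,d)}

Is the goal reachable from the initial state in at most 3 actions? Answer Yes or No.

Yes

1. swap(c,a)  →  {holds(a,c), holds(c,a), holds(c,c), holds(e,a), holds(e,e), linked(a,a), linked(a,c), linked(c,a), linked(d,a), linked(d,d), linked(e,d), linked(e,e)}
2. push(c,d)  →  {holds(a,c), holds(c,a), holds(c,c), holds(c,d), holds(e,a), holds(e,e), linked(a,a), linked(a,c), linked(c,a), linked(d,a), linked(e,d), linked(e,e)}
optimal plan length = 2; 2 ≤ 3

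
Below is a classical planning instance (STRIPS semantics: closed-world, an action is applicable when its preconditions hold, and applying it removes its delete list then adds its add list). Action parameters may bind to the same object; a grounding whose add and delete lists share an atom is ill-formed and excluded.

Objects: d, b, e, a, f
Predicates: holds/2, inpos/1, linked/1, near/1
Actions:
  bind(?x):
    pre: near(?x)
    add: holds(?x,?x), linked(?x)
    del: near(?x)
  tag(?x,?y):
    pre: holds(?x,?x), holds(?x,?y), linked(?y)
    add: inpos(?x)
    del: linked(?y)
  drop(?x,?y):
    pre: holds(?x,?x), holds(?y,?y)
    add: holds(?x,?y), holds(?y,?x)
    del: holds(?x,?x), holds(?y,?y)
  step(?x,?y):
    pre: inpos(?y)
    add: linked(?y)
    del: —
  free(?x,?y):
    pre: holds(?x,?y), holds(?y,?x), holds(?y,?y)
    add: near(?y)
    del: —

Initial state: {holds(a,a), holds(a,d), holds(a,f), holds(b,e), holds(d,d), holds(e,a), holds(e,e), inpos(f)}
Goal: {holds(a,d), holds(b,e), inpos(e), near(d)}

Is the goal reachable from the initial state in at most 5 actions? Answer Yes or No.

Yes

1. free(d,d)  →  {holds(a,a), holds(a,d), holds(a,f), holds(b,e), holds(d,d), holds(e,a), holds(e,e), inpos(f), near(d)}
2. free(e,e)  →  {holds(a,a), holds(a,d), holds(a,f), holds(b,e), holds(d,d), holds(e,a), holds(e,e), inpos(f), near(d), near(e)}
3. bind(e)  →  {holds(a,a), holds(a,d), holds(a,f), holds(b,e), holds(d,d), holds(e,a), holds(e,e), inpos(f), linked(e), near(d)}
4. tag(e,e)  →  {holds(a,a), holds(a,d), holds(a,f), holds(b,e), holds(d,d), holds(e,a), holds(e,e), inpos(e), inpos(f), near(d)}
optimal plan length = 4; 4 ≤ 5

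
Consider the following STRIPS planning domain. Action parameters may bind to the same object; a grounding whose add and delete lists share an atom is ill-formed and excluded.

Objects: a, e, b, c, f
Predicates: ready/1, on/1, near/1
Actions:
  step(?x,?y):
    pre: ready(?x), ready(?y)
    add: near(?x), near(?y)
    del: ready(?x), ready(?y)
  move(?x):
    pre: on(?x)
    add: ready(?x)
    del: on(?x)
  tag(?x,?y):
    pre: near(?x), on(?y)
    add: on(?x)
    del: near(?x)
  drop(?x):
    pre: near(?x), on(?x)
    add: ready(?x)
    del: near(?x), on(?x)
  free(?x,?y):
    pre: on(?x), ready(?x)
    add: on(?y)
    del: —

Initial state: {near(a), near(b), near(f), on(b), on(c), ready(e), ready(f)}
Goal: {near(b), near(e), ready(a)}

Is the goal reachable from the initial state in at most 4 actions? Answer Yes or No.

Yes

1. step(e,e)  →  {near(a), near(b), near(e), near(f), on(b), on(c), ready(f)}
2. tag(a,b)  →  {near(b), near(e), near(f), on(a), on(b), on(c), ready(f)}
3. move(a)  →  {near(b), near(e), near(f), on(b), on(c), ready(a), ready(f)}
optimal plan length = 3; 3 ≤ 4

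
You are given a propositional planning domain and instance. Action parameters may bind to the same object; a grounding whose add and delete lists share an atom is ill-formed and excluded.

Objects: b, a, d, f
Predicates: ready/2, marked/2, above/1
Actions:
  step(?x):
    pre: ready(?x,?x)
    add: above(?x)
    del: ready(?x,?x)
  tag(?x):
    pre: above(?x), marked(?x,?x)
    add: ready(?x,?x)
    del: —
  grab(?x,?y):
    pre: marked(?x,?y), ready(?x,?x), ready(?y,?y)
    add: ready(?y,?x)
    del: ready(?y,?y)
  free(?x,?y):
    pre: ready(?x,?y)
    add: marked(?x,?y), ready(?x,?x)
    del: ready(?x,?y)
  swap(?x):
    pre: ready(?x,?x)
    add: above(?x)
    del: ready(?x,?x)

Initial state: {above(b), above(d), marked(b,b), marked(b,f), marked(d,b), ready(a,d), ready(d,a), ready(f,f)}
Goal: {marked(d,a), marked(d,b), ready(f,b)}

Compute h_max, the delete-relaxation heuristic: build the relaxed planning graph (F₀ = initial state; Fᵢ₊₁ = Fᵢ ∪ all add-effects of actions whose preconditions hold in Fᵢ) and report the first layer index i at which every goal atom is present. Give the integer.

F0 = init (8 atoms)
F1 = F0 ∪ {above(f), marked(a,d), marked(d,a), ready(a,a), ready(b,b), ready(d,d)}  (14 atoms)
F2 = F1 ∪ {above(a), ready(b,d), ready(f,b)}  (17 atoms)
goal ⊆ F2  ⇒  h_max = 2

2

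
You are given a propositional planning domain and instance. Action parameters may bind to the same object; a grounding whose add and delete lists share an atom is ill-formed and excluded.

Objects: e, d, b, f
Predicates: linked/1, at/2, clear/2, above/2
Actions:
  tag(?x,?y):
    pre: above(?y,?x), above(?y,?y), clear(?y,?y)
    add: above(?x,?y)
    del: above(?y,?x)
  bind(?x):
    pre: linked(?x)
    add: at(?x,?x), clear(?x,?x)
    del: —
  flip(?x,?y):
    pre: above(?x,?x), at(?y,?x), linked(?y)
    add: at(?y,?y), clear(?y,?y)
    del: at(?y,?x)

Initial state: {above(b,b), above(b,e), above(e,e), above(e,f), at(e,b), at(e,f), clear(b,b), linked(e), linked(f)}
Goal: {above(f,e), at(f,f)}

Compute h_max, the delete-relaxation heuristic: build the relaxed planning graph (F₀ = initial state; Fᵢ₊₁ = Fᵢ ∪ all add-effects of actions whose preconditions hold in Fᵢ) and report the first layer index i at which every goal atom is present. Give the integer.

F0 = init (9 atoms)
F1 = F0 ∪ {above(e,b), at(e,e), at(f,f), clear(e,e), clear(f,f)}  (14 atoms)
F2 = F1 ∪ {above(f,e)}  (15 atoms)
goal ⊆ F2  ⇒  h_max = 2

2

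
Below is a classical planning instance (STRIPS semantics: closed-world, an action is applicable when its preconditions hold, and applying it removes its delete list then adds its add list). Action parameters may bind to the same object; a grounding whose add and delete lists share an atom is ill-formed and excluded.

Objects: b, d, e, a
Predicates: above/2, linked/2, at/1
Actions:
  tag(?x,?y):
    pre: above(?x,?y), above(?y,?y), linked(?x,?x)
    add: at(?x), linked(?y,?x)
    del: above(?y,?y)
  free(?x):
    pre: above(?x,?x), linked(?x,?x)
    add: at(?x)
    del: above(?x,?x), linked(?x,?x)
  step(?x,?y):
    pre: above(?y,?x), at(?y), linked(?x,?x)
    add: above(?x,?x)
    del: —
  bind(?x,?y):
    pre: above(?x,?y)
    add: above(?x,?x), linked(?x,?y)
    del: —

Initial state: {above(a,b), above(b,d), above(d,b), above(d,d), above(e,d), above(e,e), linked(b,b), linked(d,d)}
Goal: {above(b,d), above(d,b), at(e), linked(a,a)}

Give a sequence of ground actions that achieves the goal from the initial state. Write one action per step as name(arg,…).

bind(e,e); tag(e,d); bind(a,b); bind(a,a)

1. bind(e,e)  →  {above(a,b), above(b,d), above(d,b), above(d,d), above(e,d), above(e,e), linked(b,b), linked(d,d), linked(e,e)}
2. tag(e,d)  →  {above(a,b), above(b,d), above(d,b), above(e,d), above(e,e), at(e), linked(b,b), linked(d,d), linked(d,e), linked(e,e)}
3. bind(a,b)  →  {above(a,a), above(a,b), above(b,d), above(d,b), above(e,d), above(e,e), at(e), linked(a,b), linked(b,b), linked(d,d), linked(d,e), linked(e,e)}
4. bind(a,a)  →  {above(a,a), above(a,b), above(b,d), above(d,b), above(e,d), above(e,e), at(e), linked(a,a), linked(a,b), linked(b,b), linked(d,d), linked(d,e), linked(e,e)}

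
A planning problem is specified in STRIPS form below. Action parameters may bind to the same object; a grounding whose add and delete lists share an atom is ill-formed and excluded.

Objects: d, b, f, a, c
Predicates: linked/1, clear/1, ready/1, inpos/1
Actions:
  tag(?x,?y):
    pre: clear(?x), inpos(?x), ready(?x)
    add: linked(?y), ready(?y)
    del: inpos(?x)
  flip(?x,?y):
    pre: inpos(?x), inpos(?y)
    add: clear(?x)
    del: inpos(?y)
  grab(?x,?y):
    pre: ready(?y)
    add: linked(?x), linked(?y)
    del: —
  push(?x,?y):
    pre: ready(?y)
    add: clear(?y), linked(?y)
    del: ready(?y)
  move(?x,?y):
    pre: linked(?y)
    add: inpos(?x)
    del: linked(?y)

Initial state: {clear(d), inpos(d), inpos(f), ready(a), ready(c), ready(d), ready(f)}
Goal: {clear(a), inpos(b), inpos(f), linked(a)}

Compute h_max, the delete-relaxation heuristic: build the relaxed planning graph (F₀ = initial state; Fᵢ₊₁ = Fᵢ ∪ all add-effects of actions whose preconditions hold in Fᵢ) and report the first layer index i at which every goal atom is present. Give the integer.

F0 = init (7 atoms)
F1 = F0 ∪ {clear(a), clear(c), clear(f), linked(a), linked(b), linked(c), linked(d), linked(f), ready(b)}  (16 atoms)
F2 = F1 ∪ {clear(b), inpos(a), inpos(b), inpos(c)}  (20 atoms)
goal ⊆ F2  ⇒  h_max = 2

2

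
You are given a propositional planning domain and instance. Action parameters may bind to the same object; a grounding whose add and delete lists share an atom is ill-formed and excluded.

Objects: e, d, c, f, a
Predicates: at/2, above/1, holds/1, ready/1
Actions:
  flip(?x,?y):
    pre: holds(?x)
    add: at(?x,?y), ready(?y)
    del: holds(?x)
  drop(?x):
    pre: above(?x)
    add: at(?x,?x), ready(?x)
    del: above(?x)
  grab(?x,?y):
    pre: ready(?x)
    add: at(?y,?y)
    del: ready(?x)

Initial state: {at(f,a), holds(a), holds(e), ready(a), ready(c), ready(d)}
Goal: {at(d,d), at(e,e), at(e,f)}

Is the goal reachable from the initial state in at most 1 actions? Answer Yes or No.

1. flip(e,f)  →  {at(e,f), at(f,a), holds(a), ready(a), ready(c), ready(d), ready(f)}
2. grab(d,e)  →  {at(e,e), at(e,f), at(f,a), holds(a), ready(a), ready(c), ready(f)}
3. grab(c,d)  →  {at(d,d), at(e,e), at(e,f), at(f,a), holds(a), ready(a), ready(f)}
optimal plan length = 3; 3 > 1

No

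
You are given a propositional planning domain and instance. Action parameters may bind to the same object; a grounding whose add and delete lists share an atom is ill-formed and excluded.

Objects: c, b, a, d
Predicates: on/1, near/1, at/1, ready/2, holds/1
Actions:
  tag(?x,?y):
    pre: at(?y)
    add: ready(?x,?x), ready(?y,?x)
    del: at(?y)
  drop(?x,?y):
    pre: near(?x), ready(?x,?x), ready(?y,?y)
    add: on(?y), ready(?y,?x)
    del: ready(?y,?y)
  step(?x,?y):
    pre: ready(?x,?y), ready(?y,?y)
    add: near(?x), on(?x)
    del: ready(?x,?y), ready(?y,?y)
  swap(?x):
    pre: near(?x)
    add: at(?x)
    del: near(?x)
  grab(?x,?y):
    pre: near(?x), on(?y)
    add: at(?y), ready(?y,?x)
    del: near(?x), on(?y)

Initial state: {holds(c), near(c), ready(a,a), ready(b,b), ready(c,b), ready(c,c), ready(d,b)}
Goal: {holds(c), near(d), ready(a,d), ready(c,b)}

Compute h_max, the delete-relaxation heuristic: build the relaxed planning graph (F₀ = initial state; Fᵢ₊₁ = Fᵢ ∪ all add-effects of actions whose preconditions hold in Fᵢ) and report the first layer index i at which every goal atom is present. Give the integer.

2

F0 = init (7 atoms)
F1 = F0 ∪ {at(c), near(a), near(b), near(d), on(a), on(b), on(c), on(d), ready(a,c), ready(b,c)}  (17 atoms)
F2 = F1 ∪ {at(a), at(b), at(d), ready(a,b), ready(a,d), ready(b,a), ready(b,d), ready(c,a), ready(c,d), ready(d,a), ready(d,c), ready(d,d)}  (29 atoms)
goal ⊆ F2  ⇒  h_max = 2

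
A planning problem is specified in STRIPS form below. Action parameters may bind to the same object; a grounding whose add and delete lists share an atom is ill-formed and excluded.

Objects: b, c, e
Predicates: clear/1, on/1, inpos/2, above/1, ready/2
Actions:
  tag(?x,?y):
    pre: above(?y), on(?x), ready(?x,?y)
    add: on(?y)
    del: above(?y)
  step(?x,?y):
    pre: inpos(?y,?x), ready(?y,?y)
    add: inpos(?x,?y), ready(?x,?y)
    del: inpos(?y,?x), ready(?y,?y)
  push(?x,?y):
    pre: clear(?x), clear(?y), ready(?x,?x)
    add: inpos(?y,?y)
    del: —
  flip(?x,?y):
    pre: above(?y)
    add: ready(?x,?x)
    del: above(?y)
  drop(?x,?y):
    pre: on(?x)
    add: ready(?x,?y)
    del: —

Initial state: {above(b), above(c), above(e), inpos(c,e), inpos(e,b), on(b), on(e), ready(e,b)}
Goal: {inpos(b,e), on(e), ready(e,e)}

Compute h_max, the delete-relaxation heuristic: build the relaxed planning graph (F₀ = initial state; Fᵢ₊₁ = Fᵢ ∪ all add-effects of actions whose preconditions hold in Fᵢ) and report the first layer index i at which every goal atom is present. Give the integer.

2

F0 = init (8 atoms)
F1 = F0 ∪ {ready(b,b), ready(b,c), ready(b,e), ready(c,c), ready(e,c), ready(e,e)}  (14 atoms)
F2 = F1 ∪ {inpos(b,e), inpos(e,c), on(c)}  (17 atoms)
goal ⊆ F2  ⇒  h_max = 2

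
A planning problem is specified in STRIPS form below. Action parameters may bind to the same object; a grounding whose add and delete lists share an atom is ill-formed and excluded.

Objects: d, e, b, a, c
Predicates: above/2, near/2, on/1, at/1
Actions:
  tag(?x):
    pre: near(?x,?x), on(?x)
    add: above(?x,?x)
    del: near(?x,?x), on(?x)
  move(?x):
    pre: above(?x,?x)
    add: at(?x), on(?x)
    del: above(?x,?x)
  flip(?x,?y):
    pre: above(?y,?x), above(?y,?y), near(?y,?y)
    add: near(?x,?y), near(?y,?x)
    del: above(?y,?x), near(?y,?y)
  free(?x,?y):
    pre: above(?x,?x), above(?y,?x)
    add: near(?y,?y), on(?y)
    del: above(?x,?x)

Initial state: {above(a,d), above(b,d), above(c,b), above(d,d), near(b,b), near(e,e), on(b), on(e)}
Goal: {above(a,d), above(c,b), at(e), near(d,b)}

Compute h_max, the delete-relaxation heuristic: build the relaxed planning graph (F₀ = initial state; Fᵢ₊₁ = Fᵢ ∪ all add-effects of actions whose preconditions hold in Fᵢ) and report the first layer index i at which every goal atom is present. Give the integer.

2

F0 = init (8 atoms)
F1 = F0 ∪ {above(b,b), above(e,e), at(d), near(a,a), near(d,d), on(a), on(d)}  (15 atoms)
F2 = F1 ∪ {above(a,a), at(b), at(e), near(b,d), near(c,c), near(d,b), on(c)}  (22 atoms)
goal ⊆ F2  ⇒  h_max = 2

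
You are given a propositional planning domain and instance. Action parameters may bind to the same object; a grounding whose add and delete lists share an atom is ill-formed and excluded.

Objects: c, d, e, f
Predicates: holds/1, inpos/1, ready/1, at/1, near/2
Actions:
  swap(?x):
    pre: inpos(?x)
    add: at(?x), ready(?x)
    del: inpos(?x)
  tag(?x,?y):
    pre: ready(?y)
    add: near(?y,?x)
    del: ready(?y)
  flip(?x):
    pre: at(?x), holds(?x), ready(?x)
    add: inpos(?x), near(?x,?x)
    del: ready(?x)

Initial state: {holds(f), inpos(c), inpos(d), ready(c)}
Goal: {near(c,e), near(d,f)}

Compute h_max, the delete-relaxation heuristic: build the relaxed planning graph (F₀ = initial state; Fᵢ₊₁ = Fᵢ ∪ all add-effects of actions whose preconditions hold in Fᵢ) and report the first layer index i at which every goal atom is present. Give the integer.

F0 = init (4 atoms)
F1 = F0 ∪ {at(c), at(d), near(c,c), near(c,d), near(c,e), near(c,f), ready(d)}  (11 atoms)
F2 = F1 ∪ {near(d,c), near(d,d), near(d,e), near(d,f)}  (15 atoms)
goal ⊆ F2  ⇒  h_max = 2

2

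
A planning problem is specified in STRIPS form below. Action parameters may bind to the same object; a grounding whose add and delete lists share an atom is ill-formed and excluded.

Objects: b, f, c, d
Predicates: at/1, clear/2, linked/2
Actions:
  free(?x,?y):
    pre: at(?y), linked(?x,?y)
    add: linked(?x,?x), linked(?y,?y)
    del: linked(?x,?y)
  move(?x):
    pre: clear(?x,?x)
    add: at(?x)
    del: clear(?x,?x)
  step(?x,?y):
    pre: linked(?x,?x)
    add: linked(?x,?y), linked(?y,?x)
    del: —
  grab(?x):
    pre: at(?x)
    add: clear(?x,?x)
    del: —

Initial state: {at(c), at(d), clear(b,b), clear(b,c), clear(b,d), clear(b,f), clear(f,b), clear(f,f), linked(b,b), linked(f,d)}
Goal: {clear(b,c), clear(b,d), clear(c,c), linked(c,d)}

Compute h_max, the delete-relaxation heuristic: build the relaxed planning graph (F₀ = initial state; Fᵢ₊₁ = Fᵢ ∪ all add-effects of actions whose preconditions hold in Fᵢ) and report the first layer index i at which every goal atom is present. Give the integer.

2

F0 = init (10 atoms)
F1 = F0 ∪ {at(b), at(f), clear(c,c), clear(d,d), linked(b,c), linked(b,d), linked(b,f), linked(c,b), linked(d,b), linked(d,d), linked(f,b), linked(f,f)}  (22 atoms)
F2 = F1 ∪ {linked(c,c), linked(c,d), linked(c,f), linked(d,c), linked(d,f), linked(f,c)}  (28 atoms)
goal ⊆ F2  ⇒  h_max = 2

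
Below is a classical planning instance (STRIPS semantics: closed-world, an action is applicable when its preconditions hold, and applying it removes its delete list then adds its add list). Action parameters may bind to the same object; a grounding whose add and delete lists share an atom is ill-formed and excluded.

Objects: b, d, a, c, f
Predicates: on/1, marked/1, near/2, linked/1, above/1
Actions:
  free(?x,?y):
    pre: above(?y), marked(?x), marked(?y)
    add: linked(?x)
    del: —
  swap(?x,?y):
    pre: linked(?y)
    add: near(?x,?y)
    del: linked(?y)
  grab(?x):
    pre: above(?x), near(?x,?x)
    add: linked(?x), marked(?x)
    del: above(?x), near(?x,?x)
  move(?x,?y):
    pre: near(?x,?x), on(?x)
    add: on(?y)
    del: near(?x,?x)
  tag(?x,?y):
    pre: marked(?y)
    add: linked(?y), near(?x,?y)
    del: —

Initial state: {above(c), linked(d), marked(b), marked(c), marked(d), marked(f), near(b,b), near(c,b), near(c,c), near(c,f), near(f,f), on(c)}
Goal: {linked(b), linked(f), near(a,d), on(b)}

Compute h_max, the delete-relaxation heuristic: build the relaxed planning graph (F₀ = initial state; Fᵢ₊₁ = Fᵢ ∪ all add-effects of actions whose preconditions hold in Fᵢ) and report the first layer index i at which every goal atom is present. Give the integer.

F0 = init (12 atoms)
F1 = F0 ∪ {linked(b), linked(c), linked(f), near(a,b), near(a,c), near(a,d), near(a,f), near(b,c), near(b,d), near(b,f), near(c,d), near(d,b), near(d,c), near(d,d), near(d,f), near(f,b), near(f,c), near(f,d), on(a), on(b), on(d), on(f)}  (34 atoms)
goal ⊆ F1  ⇒  h_max = 1

1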